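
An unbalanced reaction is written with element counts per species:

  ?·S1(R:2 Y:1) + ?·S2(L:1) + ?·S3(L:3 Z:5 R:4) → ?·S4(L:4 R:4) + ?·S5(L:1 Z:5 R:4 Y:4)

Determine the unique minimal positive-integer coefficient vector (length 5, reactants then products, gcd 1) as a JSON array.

L: 4·0+6·1+1·3 = 9 | 2·4+1·1 = 9
Z: 4·0+6·0+1·5 = 5 | 2·0+1·5 = 5
R: 4·2+6·0+1·4 = 12 | 2·4+1·4 = 12
Y: 4·1+6·0+1·0 = 4 | 2·0+1·4 = 4
gcd(4,6,1,2,1) = 1

Coefficients: [4, 6, 1, 2, 1]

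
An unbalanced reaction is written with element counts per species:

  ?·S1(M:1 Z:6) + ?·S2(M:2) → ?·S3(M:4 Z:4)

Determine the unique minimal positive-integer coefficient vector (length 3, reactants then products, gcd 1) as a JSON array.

Coefficients: [2, 5, 3]

M: 2·1+5·2 = 12 | 3·4 = 12
Z: 2·6+5·0 = 12 | 3·4 = 12
gcd(2,5,3) = 1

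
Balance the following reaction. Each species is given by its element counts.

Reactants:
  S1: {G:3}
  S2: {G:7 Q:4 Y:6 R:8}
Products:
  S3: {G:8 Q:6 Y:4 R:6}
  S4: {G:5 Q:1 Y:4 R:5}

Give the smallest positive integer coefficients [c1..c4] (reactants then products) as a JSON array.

G: 4·3+6·7 = 54 | 3·8+6·5 = 54
Q: 4·0+6·4 = 24 | 3·6+6·1 = 24
Y: 4·0+6·6 = 36 | 3·4+6·4 = 36
R: 4·0+6·8 = 48 | 3·6+6·5 = 48
gcd(4,6,3,6) = 1

Coefficients: [4, 6, 3, 6]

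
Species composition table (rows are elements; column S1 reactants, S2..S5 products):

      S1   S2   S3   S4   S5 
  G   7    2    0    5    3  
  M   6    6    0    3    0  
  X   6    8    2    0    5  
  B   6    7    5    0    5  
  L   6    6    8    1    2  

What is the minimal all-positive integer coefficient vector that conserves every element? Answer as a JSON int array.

G: 6·7 = 42 | 3·2+1·0+6·5+2·3 = 42
M: 6·6 = 36 | 3·6+1·0+6·3+2·0 = 36
X: 6·6 = 36 | 3·8+1·2+6·0+2·5 = 36
B: 6·6 = 36 | 3·7+1·5+6·0+2·5 = 36
L: 6·6 = 36 | 3·6+1·8+6·1+2·2 = 36
gcd(6,3,1,6,2) = 1

Coefficients: [6, 3, 1, 6, 2]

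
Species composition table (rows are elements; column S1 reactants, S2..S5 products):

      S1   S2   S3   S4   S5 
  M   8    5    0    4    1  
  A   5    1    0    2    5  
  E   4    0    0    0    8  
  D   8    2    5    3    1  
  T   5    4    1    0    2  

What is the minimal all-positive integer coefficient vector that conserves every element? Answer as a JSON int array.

M: 6·8 = 48 | 5·5+4·0+5·4+3·1 = 48
A: 6·5 = 30 | 5·1+4·0+5·2+3·5 = 30
E: 6·4 = 24 | 5·0+4·0+5·0+3·8 = 24
D: 6·8 = 48 | 5·2+4·5+5·3+3·1 = 48
T: 6·5 = 30 | 5·4+4·1+5·0+3·2 = 30
gcd(6,5,4,5,3) = 1

Coefficients: [6, 5, 4, 5, 3]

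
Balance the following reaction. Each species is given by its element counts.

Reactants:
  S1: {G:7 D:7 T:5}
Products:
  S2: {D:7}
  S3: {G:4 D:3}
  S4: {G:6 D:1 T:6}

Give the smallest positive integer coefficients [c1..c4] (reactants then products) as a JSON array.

G: 6·7 = 42 | 4·0+3·4+5·6 = 42
D: 6·7 = 42 | 4·7+3·3+5·1 = 42
T: 6·5 = 30 | 4·0+3·0+5·6 = 30
gcd(6,4,3,5) = 1

Coefficients: [6, 4, 3, 5]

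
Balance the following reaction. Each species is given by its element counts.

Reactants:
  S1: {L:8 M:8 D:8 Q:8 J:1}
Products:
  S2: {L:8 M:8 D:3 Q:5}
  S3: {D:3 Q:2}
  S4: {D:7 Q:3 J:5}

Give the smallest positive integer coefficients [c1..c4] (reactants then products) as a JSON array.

Coefficients: [5, 5, 6, 1]

L: 5·8 = 40 | 5·8+6·0+1·0 = 40
M: 5·8 = 40 | 5·8+6·0+1·0 = 40
D: 5·8 = 40 | 5·3+6·3+1·7 = 40
Q: 5·8 = 40 | 5·5+6·2+1·3 = 40
J: 5·1 = 5 | 5·0+6·0+1·5 = 5
gcd(5,5,6,1) = 1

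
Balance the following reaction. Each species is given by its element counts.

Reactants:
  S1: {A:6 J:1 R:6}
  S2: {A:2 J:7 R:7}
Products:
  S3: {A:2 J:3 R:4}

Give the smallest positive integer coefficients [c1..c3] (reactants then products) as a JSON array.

A: 1·6+2·2 = 10 | 5·2 = 10
J: 1·1+2·7 = 15 | 5·3 = 15
R: 1·6+2·7 = 20 | 5·4 = 20
gcd(1,2,5) = 1

Coefficients: [1, 2, 5]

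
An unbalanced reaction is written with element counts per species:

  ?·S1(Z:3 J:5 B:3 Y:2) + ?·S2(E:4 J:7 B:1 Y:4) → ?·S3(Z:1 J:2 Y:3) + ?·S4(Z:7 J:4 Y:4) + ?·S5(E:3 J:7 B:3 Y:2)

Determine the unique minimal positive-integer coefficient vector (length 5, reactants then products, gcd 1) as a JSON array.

Coefficients: [3, 3, 2, 1, 4]

Z: 3·3+3·0 = 9 | 2·1+1·7+4·0 = 9
E: 3·0+3·4 = 12 | 2·0+1·0+4·3 = 12
J: 3·5+3·7 = 36 | 2·2+1·4+4·7 = 36
B: 3·3+3·1 = 12 | 2·0+1·0+4·3 = 12
Y: 3·2+3·4 = 18 | 2·3+1·4+4·2 = 18
gcd(3,3,2,1,4) = 1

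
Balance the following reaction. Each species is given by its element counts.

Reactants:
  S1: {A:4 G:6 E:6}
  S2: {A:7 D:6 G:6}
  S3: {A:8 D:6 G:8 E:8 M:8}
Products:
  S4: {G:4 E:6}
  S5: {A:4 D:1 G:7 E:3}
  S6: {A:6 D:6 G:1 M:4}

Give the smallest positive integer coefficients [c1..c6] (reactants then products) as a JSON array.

Coefficients: [2, 4, 3, 3, 6, 6]

A: 2·4+4·7+3·8 = 60 | 3·0+6·4+6·6 = 60
D: 2·0+4·6+3·6 = 42 | 3·0+6·1+6·6 = 42
G: 2·6+4·6+3·8 = 60 | 3·4+6·7+6·1 = 60
E: 2·6+4·0+3·8 = 36 | 3·6+6·3+6·0 = 36
M: 2·0+4·0+3·8 = 24 | 3·0+6·0+6·4 = 24
gcd(2,4,3,3,6,6) = 1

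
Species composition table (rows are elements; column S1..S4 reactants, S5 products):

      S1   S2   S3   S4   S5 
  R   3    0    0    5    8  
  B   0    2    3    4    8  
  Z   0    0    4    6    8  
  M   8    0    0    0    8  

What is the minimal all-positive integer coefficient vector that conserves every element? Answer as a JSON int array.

Coefficients: [4, 5, 2, 4, 4]

R: 4·3+5·0+2·0+4·5 = 32 | 4·8 = 32
B: 4·0+5·2+2·3+4·4 = 32 | 4·8 = 32
Z: 4·0+5·0+2·4+4·6 = 32 | 4·8 = 32
M: 4·8+5·0+2·0+4·0 = 32 | 4·8 = 32
gcd(4,5,2,4,4) = 1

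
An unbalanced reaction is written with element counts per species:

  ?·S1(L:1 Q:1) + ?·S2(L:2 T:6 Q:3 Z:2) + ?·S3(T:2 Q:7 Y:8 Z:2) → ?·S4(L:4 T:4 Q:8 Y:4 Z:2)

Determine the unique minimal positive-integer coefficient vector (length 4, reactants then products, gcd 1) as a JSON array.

L: 6·1+1·2+1·0 = 8 | 2·4 = 8
T: 6·0+1·6+1·2 = 8 | 2·4 = 8
Q: 6·1+1·3+1·7 = 16 | 2·8 = 16
Y: 6·0+1·0+1·8 = 8 | 2·4 = 8
Z: 6·0+1·2+1·2 = 4 | 2·2 = 4
gcd(6,1,1,2) = 1

Coefficients: [6, 1, 1, 2]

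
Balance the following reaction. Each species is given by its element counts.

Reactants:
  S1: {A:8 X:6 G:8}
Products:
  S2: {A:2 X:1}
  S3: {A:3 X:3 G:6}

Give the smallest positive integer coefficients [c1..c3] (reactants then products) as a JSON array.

A: 3·8 = 24 | 6·2+4·3 = 24
X: 3·6 = 18 | 6·1+4·3 = 18
G: 3·8 = 24 | 6·0+4·6 = 24
gcd(3,6,4) = 1

Coefficients: [3, 6, 4]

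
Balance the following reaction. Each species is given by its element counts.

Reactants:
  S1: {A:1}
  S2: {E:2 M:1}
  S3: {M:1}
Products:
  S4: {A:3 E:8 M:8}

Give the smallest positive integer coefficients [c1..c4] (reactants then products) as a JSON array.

A: 3·1+4·0+4·0 = 3 | 1·3 = 3
E: 3·0+4·2+4·0 = 8 | 1·8 = 8
M: 3·0+4·1+4·1 = 8 | 1·8 = 8
gcd(3,4,4,1) = 1

Coefficients: [3, 4, 4, 1]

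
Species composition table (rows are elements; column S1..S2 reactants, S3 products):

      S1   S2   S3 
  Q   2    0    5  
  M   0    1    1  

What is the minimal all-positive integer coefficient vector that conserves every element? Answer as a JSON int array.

Coefficients: [5, 2, 2]

Q: 5·2+2·0 = 10 | 2·5 = 10
M: 5·0+2·1 = 2 | 2·1 = 2
gcd(5,2,2) = 1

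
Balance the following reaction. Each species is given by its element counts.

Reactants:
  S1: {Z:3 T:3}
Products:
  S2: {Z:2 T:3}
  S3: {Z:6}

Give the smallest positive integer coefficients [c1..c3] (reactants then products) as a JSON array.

Z: 6·3 = 18 | 6·2+1·6 = 18
T: 6·3 = 18 | 6·3+1·0 = 18
gcd(6,6,1) = 1

Coefficients: [6, 6, 1]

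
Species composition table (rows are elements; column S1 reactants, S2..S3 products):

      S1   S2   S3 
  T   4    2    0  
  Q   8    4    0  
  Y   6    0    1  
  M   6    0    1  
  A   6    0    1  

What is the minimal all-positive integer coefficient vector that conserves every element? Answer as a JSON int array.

Coefficients: [1, 2, 6]

T: 1·4 = 4 | 2·2+6·0 = 4
Q: 1·8 = 8 | 2·4+6·0 = 8
Y: 1·6 = 6 | 2·0+6·1 = 6
M: 1·6 = 6 | 2·0+6·1 = 6
A: 1·6 = 6 | 2·0+6·1 = 6
gcd(1,2,6) = 1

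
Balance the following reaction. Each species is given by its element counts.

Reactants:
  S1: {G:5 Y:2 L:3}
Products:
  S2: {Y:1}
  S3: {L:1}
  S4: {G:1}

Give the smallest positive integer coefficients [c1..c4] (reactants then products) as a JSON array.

G: 1·5 = 5 | 2·0+3·0+5·1 = 5
Y: 1·2 = 2 | 2·1+3·0+5·0 = 2
L: 1·3 = 3 | 2·0+3·1+5·0 = 3
gcd(1,2,3,5) = 1

Coefficients: [1, 2, 3, 5]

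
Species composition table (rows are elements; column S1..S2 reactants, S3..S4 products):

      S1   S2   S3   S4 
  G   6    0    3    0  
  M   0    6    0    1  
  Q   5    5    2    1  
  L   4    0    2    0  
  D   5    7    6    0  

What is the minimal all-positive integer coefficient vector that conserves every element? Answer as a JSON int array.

Coefficients: [1, 1, 2, 6]

G: 1·6+1·0 = 6 | 2·3+6·0 = 6
M: 1·0+1·6 = 6 | 2·0+6·1 = 6
Q: 1·5+1·5 = 10 | 2·2+6·1 = 10
L: 1·4+1·0 = 4 | 2·2+6·0 = 4
D: 1·5+1·7 = 12 | 2·6+6·0 = 12
gcd(1,1,2,6) = 1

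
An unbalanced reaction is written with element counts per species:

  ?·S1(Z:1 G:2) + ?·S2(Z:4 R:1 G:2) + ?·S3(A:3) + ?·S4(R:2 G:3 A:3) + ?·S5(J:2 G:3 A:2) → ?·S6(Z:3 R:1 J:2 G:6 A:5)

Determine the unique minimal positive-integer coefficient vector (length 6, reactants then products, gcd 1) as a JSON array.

Coefficients: [3, 3, 4, 1, 5, 5]

Z: 3·1+3·4+4·0+1·0+5·0 = 15 | 5·3 = 15
R: 3·0+3·1+4·0+1·2+5·0 = 5 | 5·1 = 5
J: 3·0+3·0+4·0+1·0+5·2 = 10 | 5·2 = 10
G: 3·2+3·2+4·0+1·3+5·3 = 30 | 5·6 = 30
A: 3·0+3·0+4·3+1·3+5·2 = 25 | 5·5 = 25
gcd(3,3,4,1,5,5) = 1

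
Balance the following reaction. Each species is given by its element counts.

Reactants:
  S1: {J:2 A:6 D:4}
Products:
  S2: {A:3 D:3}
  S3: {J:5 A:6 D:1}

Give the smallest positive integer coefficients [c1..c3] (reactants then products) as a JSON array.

J: 5·2 = 10 | 6·0+2·5 = 10
A: 5·6 = 30 | 6·3+2·6 = 30
D: 5·4 = 20 | 6·3+2·1 = 20
gcd(5,6,2) = 1

Coefficients: [5, 6, 2]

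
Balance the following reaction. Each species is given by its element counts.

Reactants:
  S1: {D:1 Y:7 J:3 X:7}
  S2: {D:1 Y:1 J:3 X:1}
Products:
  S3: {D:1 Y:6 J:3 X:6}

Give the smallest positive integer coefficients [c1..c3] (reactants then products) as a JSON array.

Coefficients: [5, 1, 6]

D: 5·1+1·1 = 6 | 6·1 = 6
Y: 5·7+1·1 = 36 | 6·6 = 36
J: 5·3+1·3 = 18 | 6·3 = 18
X: 5·7+1·1 = 36 | 6·6 = 36
gcd(5,1,6) = 1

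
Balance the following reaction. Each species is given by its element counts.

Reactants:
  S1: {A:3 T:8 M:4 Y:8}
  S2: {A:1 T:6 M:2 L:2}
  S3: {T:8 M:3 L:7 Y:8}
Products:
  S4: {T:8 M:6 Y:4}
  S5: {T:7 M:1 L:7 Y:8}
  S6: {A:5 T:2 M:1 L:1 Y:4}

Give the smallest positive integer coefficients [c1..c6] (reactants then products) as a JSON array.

Coefficients: [3, 1, 6, 4, 6, 2]

A: 3·3+1·1+6·0 = 10 | 4·0+6·0+2·5 = 10
T: 3·8+1·6+6·8 = 78 | 4·8+6·7+2·2 = 78
M: 3·4+1·2+6·3 = 32 | 4·6+6·1+2·1 = 32
L: 3·0+1·2+6·7 = 44 | 4·0+6·7+2·1 = 44
Y: 3·8+1·0+6·8 = 72 | 4·4+6·8+2·4 = 72
gcd(3,1,6,4,6,2) = 1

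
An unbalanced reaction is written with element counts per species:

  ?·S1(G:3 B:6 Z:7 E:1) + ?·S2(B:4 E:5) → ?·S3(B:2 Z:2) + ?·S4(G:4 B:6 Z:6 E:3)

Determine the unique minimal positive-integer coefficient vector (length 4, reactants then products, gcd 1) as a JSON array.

Coefficients: [4, 1, 5, 3]

G: 4·3+1·0 = 12 | 5·0+3·4 = 12
B: 4·6+1·4 = 28 | 5·2+3·6 = 28
Z: 4·7+1·0 = 28 | 5·2+3·6 = 28
E: 4·1+1·5 = 9 | 5·0+3·3 = 9
gcd(4,1,5,3) = 1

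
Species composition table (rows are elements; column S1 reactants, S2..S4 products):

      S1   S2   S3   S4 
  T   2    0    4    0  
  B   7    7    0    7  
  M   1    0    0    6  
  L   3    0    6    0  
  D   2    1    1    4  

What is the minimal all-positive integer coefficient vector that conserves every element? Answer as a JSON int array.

Coefficients: [6, 5, 3, 1]

T: 6·2 = 12 | 5·0+3·4+1·0 = 12
B: 6·7 = 42 | 5·7+3·0+1·7 = 42
M: 6·1 = 6 | 5·0+3·0+1·6 = 6
L: 6·3 = 18 | 5·0+3·6+1·0 = 18
D: 6·2 = 12 | 5·1+3·1+1·4 = 12
gcd(6,5,3,1) = 1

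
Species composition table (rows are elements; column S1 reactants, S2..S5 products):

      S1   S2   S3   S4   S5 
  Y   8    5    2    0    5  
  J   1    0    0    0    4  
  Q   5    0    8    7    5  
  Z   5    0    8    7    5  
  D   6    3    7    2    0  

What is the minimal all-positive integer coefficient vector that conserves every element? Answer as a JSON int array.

Coefficients: [4, 5, 1, 1, 1]

Y: 4·8 = 32 | 5·5+1·2+1·0+1·5 = 32
J: 4·1 = 4 | 5·0+1·0+1·0+1·4 = 4
Q: 4·5 = 20 | 5·0+1·8+1·7+1·5 = 20
Z: 4·5 = 20 | 5·0+1·8+1·7+1·5 = 20
D: 4·6 = 24 | 5·3+1·7+1·2+1·0 = 24
gcd(4,5,1,1,1) = 1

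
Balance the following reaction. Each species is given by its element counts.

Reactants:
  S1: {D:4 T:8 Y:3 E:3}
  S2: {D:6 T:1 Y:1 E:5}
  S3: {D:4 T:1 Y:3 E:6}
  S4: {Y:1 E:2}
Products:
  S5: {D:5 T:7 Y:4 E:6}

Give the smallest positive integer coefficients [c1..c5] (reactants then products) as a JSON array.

Coefficients: [5, 1, 1, 5, 6]

D: 5·4+1·6+1·4+5·0 = 30 | 6·5 = 30
T: 5·8+1·1+1·1+5·0 = 42 | 6·7 = 42
Y: 5·3+1·1+1·3+5·1 = 24 | 6·4 = 24
E: 5·3+1·5+1·6+5·2 = 36 | 6·6 = 36
gcd(5,1,1,5,6) = 1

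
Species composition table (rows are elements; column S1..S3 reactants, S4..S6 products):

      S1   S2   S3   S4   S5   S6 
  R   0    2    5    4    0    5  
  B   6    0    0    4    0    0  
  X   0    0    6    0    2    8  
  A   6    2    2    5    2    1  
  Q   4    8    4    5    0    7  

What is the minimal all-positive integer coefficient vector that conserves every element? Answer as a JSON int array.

R: 2·0+1·2+5·5 = 27 | 3·4+3·0+3·5 = 27
B: 2·6+1·0+5·0 = 12 | 3·4+3·0+3·0 = 12
X: 2·0+1·0+5·6 = 30 | 3·0+3·2+3·8 = 30
A: 2·6+1·2+5·2 = 24 | 3·5+3·2+3·1 = 24
Q: 2·4+1·8+5·4 = 36 | 3·5+3·0+3·7 = 36
gcd(2,1,5,3,3,3) = 1

Coefficients: [2, 1, 5, 3, 3, 3]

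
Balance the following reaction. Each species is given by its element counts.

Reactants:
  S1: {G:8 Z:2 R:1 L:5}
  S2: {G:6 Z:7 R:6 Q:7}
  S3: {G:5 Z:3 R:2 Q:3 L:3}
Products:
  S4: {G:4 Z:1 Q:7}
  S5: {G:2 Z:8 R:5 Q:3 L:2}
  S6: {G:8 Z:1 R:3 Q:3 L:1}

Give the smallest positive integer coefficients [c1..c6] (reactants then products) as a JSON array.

G: 1·8+6·6+4·5 = 64 | 3·4+6·2+5·8 = 64
Z: 1·2+6·7+4·3 = 56 | 3·1+6·8+5·1 = 56
R: 1·1+6·6+4·2 = 45 | 3·0+6·5+5·3 = 45
Q: 1·0+6·7+4·3 = 54 | 3·7+6·3+5·3 = 54
L: 1·5+6·0+4·3 = 17 | 3·0+6·2+5·1 = 17
gcd(1,6,4,3,6,5) = 1

Coefficients: [1, 6, 4, 3, 6, 5]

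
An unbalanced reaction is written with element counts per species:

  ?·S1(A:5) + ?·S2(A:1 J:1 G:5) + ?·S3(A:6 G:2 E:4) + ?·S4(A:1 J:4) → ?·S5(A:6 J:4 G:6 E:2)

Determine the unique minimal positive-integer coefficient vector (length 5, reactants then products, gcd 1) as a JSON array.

Coefficients: [1, 4, 2, 3, 4]

A: 1·5+4·1+2·6+3·1 = 24 | 4·6 = 24
J: 1·0+4·1+2·0+3·4 = 16 | 4·4 = 16
G: 1·0+4·5+2·2+3·0 = 24 | 4·6 = 24
E: 1·0+4·0+2·4+3·0 = 8 | 4·2 = 8
gcd(1,4,2,3,4) = 1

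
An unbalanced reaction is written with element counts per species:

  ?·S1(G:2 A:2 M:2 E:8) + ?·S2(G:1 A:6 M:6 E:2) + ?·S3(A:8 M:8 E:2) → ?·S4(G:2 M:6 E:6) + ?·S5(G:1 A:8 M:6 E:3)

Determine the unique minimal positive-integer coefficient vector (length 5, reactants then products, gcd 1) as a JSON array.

Coefficients: [2, 6, 1, 2, 6]

G: 2·2+6·1+1·0 = 10 | 2·2+6·1 = 10
A: 2·2+6·6+1·8 = 48 | 2·0+6·8 = 48
M: 2·2+6·6+1·8 = 48 | 2·6+6·6 = 48
E: 2·8+6·2+1·2 = 30 | 2·6+6·3 = 30
gcd(2,6,1,2,6) = 1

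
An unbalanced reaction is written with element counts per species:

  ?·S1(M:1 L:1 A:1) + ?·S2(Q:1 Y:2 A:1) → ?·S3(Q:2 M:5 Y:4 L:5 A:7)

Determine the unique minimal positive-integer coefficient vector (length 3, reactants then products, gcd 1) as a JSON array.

Coefficients: [5, 2, 1]

Q: 5·0+2·1 = 2 | 1·2 = 2
M: 5·1+2·0 = 5 | 1·5 = 5
Y: 5·0+2·2 = 4 | 1·4 = 4
L: 5·1+2·0 = 5 | 1·5 = 5
A: 5·1+2·1 = 7 | 1·7 = 7
gcd(5,2,1) = 1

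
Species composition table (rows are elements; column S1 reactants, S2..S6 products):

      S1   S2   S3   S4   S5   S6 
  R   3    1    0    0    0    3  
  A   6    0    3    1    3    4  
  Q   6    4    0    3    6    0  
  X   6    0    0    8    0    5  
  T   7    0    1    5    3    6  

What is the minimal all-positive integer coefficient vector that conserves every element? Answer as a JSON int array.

R: 6·3 = 18 | 6·1+5·0+2·0+1·0+4·3 = 18
A: 6·6 = 36 | 6·0+5·3+2·1+1·3+4·4 = 36
Q: 6·6 = 36 | 6·4+5·0+2·3+1·6+4·0 = 36
X: 6·6 = 36 | 6·0+5·0+2·8+1·0+4·5 = 36
T: 6·7 = 42 | 6·0+5·1+2·5+1·3+4·6 = 42
gcd(6,6,5,2,1,4) = 1

Coefficients: [6, 6, 5, 2, 1, 4]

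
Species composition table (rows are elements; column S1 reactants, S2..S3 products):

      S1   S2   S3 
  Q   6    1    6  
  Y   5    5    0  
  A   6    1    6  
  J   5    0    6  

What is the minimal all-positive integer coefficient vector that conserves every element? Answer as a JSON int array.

Coefficients: [6, 6, 5]

Q: 6·6 = 36 | 6·1+5·6 = 36
Y: 6·5 = 30 | 6·5+5·0 = 30
A: 6·6 = 36 | 6·1+5·6 = 36
J: 6·5 = 30 | 6·0+5·6 = 30
gcd(6,6,5) = 1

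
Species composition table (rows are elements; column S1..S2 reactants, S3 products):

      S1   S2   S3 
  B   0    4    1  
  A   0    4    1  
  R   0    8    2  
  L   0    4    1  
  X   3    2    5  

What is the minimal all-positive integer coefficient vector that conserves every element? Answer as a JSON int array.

B: 6·0+1·4 = 4 | 4·1 = 4
A: 6·0+1·4 = 4 | 4·1 = 4
R: 6·0+1·8 = 8 | 4·2 = 8
L: 6·0+1·4 = 4 | 4·1 = 4
X: 6·3+1·2 = 20 | 4·5 = 20
gcd(6,1,4) = 1

Coefficients: [6, 1, 4]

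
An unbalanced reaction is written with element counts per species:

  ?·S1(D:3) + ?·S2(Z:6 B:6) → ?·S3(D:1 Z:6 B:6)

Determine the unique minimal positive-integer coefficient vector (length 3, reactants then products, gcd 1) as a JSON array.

D: 1·3+3·0 = 3 | 3·1 = 3
Z: 1·0+3·6 = 18 | 3·6 = 18
B: 1·0+3·6 = 18 | 3·6 = 18
gcd(1,3,3) = 1

Coefficients: [1, 3, 3]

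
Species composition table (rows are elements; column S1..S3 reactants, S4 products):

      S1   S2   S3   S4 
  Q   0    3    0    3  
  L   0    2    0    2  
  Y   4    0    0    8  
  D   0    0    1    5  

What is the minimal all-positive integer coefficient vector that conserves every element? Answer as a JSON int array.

Q: 2·0+1·3+5·0 = 3 | 1·3 = 3
L: 2·0+1·2+5·0 = 2 | 1·2 = 2
Y: 2·4+1·0+5·0 = 8 | 1·8 = 8
D: 2·0+1·0+5·1 = 5 | 1·5 = 5
gcd(2,1,5,1) = 1

Coefficients: [2, 1, 5, 1]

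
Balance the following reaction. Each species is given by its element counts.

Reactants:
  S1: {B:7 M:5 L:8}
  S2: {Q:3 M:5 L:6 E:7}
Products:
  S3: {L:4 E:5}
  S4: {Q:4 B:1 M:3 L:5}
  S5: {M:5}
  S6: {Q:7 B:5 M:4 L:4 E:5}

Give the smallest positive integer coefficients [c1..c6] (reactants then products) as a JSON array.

Q: 1·0+5·3 = 15 | 6·0+2·4+4·0+1·7 = 15
B: 1·7+5·0 = 7 | 6·0+2·1+4·0+1·5 = 7
M: 1·5+5·5 = 30 | 6·0+2·3+4·5+1·4 = 30
L: 1·8+5·6 = 38 | 6·4+2·5+4·0+1·4 = 38
E: 1·0+5·7 = 35 | 6·5+2·0+4·0+1·5 = 35
gcd(1,5,6,2,4,1) = 1

Coefficients: [1, 5, 6, 2, 4, 1]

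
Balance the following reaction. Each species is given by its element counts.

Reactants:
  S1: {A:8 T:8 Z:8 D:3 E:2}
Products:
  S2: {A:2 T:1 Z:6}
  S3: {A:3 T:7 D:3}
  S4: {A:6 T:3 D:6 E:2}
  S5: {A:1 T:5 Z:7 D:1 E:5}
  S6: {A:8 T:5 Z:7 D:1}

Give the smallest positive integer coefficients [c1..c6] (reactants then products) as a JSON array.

A: 6·8 = 48 | 1·2+2·3+1·6+2·1+4·8 = 48
T: 6·8 = 48 | 1·1+2·7+1·3+2·5+4·5 = 48
Z: 6·8 = 48 | 1·6+2·0+1·0+2·7+4·7 = 48
D: 6·3 = 18 | 1·0+2·3+1·6+2·1+4·1 = 18
E: 6·2 = 12 | 1·0+2·0+1·2+2·5+4·0 = 12
gcd(6,1,2,1,2,4) = 1

Coefficients: [6, 1, 2, 1, 2, 4]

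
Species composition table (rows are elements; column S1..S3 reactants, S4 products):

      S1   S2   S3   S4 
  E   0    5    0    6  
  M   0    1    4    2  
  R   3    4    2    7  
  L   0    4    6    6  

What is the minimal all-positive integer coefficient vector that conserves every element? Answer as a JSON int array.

E: 3·0+6·5+1·0 = 30 | 5·6 = 30
M: 3·0+6·1+1·4 = 10 | 5·2 = 10
R: 3·3+6·4+1·2 = 35 | 5·7 = 35
L: 3·0+6·4+1·6 = 30 | 5·6 = 30
gcd(3,6,1,5) = 1

Coefficients: [3, 6, 1, 5]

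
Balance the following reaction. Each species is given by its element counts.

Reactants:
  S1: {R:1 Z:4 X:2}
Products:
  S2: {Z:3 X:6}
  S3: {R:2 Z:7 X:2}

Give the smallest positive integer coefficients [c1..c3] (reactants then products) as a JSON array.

Coefficients: [6, 1, 3]

R: 6·1 = 6 | 1·0+3·2 = 6
Z: 6·4 = 24 | 1·3+3·7 = 24
X: 6·2 = 12 | 1·6+3·2 = 12
gcd(6,1,3) = 1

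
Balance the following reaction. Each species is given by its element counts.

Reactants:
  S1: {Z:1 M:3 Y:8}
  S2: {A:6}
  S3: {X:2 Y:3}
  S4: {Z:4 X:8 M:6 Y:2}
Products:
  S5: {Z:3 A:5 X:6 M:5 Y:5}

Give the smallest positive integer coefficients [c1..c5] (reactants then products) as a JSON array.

Z: 2·1+5·0+2·0+4·4 = 18 | 6·3 = 18
A: 2·0+5·6+2·0+4·0 = 30 | 6·5 = 30
X: 2·0+5·0+2·2+4·8 = 36 | 6·6 = 36
M: 2·3+5·0+2·0+4·6 = 30 | 6·5 = 30
Y: 2·8+5·0+2·3+4·2 = 30 | 6·5 = 30
gcd(2,5,2,4,6) = 1

Coefficients: [2, 5, 2, 4, 6]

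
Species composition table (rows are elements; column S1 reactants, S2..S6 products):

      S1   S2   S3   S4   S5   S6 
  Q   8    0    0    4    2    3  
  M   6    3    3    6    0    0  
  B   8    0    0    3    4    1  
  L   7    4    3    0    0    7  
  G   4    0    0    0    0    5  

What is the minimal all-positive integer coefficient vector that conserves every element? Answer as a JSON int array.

Q: 5·8 = 40 | 1·0+1·0+4·4+6·2+4·3 = 40
M: 5·6 = 30 | 1·3+1·3+4·6+6·0+4·0 = 30
B: 5·8 = 40 | 1·0+1·0+4·3+6·4+4·1 = 40
L: 5·7 = 35 | 1·4+1·3+4·0+6·0+4·7 = 35
G: 5·4 = 20 | 1·0+1·0+4·0+6·0+4·5 = 20
gcd(5,1,1,4,6,4) = 1

Coefficients: [5, 1, 1, 4, 6, 4]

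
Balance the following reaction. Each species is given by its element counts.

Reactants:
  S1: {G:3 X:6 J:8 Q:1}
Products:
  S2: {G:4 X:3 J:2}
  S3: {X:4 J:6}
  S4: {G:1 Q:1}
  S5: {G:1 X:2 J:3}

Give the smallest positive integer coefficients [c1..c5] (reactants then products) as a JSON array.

G: 5·3 = 15 | 2·4+5·0+5·1+2·1 = 15
X: 5·6 = 30 | 2·3+5·4+5·0+2·2 = 30
J: 5·8 = 40 | 2·2+5·6+5·0+2·3 = 40
Q: 5·1 = 5 | 2·0+5·0+5·1+2·0 = 5
gcd(5,2,5,5,2) = 1

Coefficients: [5, 2, 5, 5, 2]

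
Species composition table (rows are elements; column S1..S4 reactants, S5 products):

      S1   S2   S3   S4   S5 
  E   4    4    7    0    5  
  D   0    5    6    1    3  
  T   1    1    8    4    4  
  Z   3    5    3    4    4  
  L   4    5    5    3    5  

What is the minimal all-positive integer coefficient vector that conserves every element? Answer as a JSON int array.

Coefficients: [3, 1, 2, 1, 6]

E: 3·4+1·4+2·7+1·0 = 30 | 6·5 = 30
D: 3·0+1·5+2·6+1·1 = 18 | 6·3 = 18
T: 3·1+1·1+2·8+1·4 = 24 | 6·4 = 24
Z: 3·3+1·5+2·3+1·4 = 24 | 6·4 = 24
L: 3·4+1·5+2·5+1·3 = 30 | 6·5 = 30
gcd(3,1,2,1,6) = 1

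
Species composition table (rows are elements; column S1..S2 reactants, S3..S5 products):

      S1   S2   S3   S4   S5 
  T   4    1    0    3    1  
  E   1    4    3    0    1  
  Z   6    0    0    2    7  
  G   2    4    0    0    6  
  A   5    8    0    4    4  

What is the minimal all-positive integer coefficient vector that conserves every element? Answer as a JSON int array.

T: 4·4+1·1 = 17 | 2·0+5·3+2·1 = 17
E: 4·1+1·4 = 8 | 2·3+5·0+2·1 = 8
Z: 4·6+1·0 = 24 | 2·0+5·2+2·7 = 24
G: 4·2+1·4 = 12 | 2·0+5·0+2·6 = 12
A: 4·5+1·8 = 28 | 2·0+5·4+2·4 = 28
gcd(4,1,2,5,2) = 1

Coefficients: [4, 1, 2, 5, 2]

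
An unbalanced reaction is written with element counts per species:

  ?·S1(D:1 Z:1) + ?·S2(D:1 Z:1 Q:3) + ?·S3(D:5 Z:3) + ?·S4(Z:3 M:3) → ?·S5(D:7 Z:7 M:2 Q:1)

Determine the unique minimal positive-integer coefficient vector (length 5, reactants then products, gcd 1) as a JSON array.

D: 5·1+1·1+3·5+2·0 = 21 | 3·7 = 21
Z: 5·1+1·1+3·3+2·3 = 21 | 3·7 = 21
M: 5·0+1·0+3·0+2·3 = 6 | 3·2 = 6
Q: 5·0+1·3+3·0+2·0 = 3 | 3·1 = 3
gcd(5,1,3,2,3) = 1

Coefficients: [5, 1, 3, 2, 3]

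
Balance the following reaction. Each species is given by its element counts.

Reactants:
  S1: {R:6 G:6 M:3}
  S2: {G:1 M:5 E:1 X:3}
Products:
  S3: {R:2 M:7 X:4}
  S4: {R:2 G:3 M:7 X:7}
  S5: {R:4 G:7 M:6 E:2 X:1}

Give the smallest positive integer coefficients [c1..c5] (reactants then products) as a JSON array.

R: 3·6+6·0 = 18 | 2·2+1·2+3·4 = 18
G: 3·6+6·1 = 24 | 2·0+1·3+3·7 = 24
M: 3·3+6·5 = 39 | 2·7+1·7+3·6 = 39
E: 3·0+6·1 = 6 | 2·0+1·0+3·2 = 6
X: 3·0+6·3 = 18 | 2·4+1·7+3·1 = 18
gcd(3,6,2,1,3) = 1

Coefficients: [3, 6, 2, 1, 3]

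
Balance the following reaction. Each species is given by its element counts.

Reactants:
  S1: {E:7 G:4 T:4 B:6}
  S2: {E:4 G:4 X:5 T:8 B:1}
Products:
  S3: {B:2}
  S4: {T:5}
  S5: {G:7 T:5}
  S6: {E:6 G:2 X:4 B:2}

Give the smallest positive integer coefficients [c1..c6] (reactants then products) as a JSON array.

E: 2·7+4·4 = 30 | 3·0+6·0+2·0+5·6 = 30
G: 2·4+4·4 = 24 | 3·0+6·0+2·7+5·2 = 24
X: 2·0+4·5 = 20 | 3·0+6·0+2·0+5·4 = 20
T: 2·4+4·8 = 40 | 3·0+6·5+2·5+5·0 = 40
B: 2·6+4·1 = 16 | 3·2+6·0+2·0+5·2 = 16
gcd(2,4,3,6,2,5) = 1

Coefficients: [2, 4, 3, 6, 2, 5]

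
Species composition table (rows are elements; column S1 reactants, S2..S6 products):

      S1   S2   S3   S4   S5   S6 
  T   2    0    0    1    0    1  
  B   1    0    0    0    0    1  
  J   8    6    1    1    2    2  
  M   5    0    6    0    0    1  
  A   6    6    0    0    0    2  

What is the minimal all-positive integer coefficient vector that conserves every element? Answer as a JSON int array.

Coefficients: [6, 4, 4, 6, 1, 6]

T: 6·2 = 12 | 4·0+4·0+6·1+1·0+6·1 = 12
B: 6·1 = 6 | 4·0+4·0+6·0+1·0+6·1 = 6
J: 6·8 = 48 | 4·6+4·1+6·1+1·2+6·2 = 48
M: 6·5 = 30 | 4·0+4·6+6·0+1·0+6·1 = 30
A: 6·6 = 36 | 4·6+4·0+6·0+1·0+6·2 = 36
gcd(6,4,4,6,1,6) = 1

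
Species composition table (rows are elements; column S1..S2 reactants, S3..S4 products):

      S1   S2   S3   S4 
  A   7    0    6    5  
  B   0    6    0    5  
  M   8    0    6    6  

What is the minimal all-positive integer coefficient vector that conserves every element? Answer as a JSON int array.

Coefficients: [6, 5, 2, 6]

A: 6·7+5·0 = 42 | 2·6+6·5 = 42
B: 6·0+5·6 = 30 | 2·0+6·5 = 30
M: 6·8+5·0 = 48 | 2·6+6·6 = 48
gcd(6,5,2,6) = 1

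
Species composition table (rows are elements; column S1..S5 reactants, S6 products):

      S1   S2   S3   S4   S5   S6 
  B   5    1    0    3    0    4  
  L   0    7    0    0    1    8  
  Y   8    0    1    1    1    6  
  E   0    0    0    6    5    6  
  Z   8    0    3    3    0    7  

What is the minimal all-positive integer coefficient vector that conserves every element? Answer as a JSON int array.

B: 3·5+6·1+5·0+1·3+6·0 = 24 | 6·4 = 24
L: 3·0+6·7+5·0+1·0+6·1 = 48 | 6·8 = 48
Y: 3·8+6·0+5·1+1·1+6·1 = 36 | 6·6 = 36
E: 3·0+6·0+5·0+1·6+6·5 = 36 | 6·6 = 36
Z: 3·8+6·0+5·3+1·3+6·0 = 42 | 6·7 = 42
gcd(3,6,5,1,6,6) = 1

Coefficients: [3, 6, 5, 1, 6, 6]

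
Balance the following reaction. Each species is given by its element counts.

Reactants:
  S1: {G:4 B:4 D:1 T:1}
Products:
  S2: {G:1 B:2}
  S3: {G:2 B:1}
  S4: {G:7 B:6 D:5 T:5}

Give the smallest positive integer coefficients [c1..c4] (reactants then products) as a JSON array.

G: 5·4 = 20 | 5·1+4·2+1·7 = 20
B: 5·4 = 20 | 5·2+4·1+1·6 = 20
D: 5·1 = 5 | 5·0+4·0+1·5 = 5
T: 5·1 = 5 | 5·0+4·0+1·5 = 5
gcd(5,5,4,1) = 1

Coefficients: [5, 5, 4, 1]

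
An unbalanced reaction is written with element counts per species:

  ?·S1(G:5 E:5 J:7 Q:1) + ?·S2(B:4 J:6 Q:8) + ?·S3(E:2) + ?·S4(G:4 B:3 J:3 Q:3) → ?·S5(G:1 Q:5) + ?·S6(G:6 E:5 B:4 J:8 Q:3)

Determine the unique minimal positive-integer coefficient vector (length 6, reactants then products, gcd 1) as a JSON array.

Coefficients: [2, 1, 5, 4, 2, 4]

G: 2·5+1·0+5·0+4·4 = 26 | 2·1+4·6 = 26
E: 2·5+1·0+5·2+4·0 = 20 | 2·0+4·5 = 20
B: 2·0+1·4+5·0+4·3 = 16 | 2·0+4·4 = 16
J: 2·7+1·6+5·0+4·3 = 32 | 2·0+4·8 = 32
Q: 2·1+1·8+5·0+4·3 = 22 | 2·5+4·3 = 22
gcd(2,1,5,4,2,4) = 1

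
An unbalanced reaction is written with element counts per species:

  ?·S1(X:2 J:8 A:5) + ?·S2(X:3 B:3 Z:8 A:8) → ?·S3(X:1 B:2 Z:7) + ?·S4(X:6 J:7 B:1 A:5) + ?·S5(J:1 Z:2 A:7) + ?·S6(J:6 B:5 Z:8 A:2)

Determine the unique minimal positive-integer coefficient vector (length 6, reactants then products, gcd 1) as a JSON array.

Coefficients: [4, 4, 2, 3, 5, 1]

X: 4·2+4·3 = 20 | 2·1+3·6+5·0+1·0 = 20
J: 4·8+4·0 = 32 | 2·0+3·7+5·1+1·6 = 32
B: 4·0+4·3 = 12 | 2·2+3·1+5·0+1·5 = 12
Z: 4·0+4·8 = 32 | 2·7+3·0+5·2+1·8 = 32
A: 4·5+4·8 = 52 | 2·0+3·5+5·7+1·2 = 52
gcd(4,4,2,3,5,1) = 1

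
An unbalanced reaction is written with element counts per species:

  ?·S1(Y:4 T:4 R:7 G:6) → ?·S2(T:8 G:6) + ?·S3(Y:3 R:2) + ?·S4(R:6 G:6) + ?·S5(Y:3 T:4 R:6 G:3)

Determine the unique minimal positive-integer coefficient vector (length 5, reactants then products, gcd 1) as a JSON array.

Y: 6·4 = 24 | 2·0+6·3+3·0+2·3 = 24
T: 6·4 = 24 | 2·8+6·0+3·0+2·4 = 24
R: 6·7 = 42 | 2·0+6·2+3·6+2·6 = 42
G: 6·6 = 36 | 2·6+6·0+3·6+2·3 = 36
gcd(6,2,6,3,2) = 1

Coefficients: [6, 2, 6, 3, 2]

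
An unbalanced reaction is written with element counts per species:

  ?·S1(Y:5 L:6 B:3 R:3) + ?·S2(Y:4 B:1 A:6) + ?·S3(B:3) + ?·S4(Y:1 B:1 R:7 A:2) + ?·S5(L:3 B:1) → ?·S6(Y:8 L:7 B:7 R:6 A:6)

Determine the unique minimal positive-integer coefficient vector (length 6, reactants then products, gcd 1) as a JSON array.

Y: 5·5+5·4+5·0+3·1+4·0 = 48 | 6·8 = 48
L: 5·6+5·0+5·0+3·0+4·3 = 42 | 6·7 = 42
B: 5·3+5·1+5·3+3·1+4·1 = 42 | 6·7 = 42
R: 5·3+5·0+5·0+3·7+4·0 = 36 | 6·6 = 36
A: 5·0+5·6+5·0+3·2+4·0 = 36 | 6·6 = 36
gcd(5,5,5,3,4,6) = 1

Coefficients: [5, 5, 5, 3, 4, 6]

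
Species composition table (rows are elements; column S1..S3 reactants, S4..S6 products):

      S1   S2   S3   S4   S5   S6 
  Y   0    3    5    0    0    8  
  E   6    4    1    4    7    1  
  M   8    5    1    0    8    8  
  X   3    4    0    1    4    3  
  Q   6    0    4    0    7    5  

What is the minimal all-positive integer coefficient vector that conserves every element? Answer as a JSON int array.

Coefficients: [3, 4, 4, 5, 2, 4]

Y: 3·0+4·3+4·5 = 32 | 5·0+2·0+4·8 = 32
E: 3·6+4·4+4·1 = 38 | 5·4+2·7+4·1 = 38
M: 3·8+4·5+4·1 = 48 | 5·0+2·8+4·8 = 48
X: 3·3+4·4+4·0 = 25 | 5·1+2·4+4·3 = 25
Q: 3·6+4·0+4·4 = 34 | 5·0+2·7+4·5 = 34
gcd(3,4,4,5,2,4) = 1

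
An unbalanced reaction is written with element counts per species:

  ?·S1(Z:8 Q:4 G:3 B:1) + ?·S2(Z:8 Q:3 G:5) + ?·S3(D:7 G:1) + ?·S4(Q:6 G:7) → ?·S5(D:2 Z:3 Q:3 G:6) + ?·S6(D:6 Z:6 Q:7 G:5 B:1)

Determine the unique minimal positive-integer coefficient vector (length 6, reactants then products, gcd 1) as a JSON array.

D: 5·0+1·0+6·7+5·0 = 42 | 6·2+5·6 = 42
Z: 5·8+1·8+6·0+5·0 = 48 | 6·3+5·6 = 48
Q: 5·4+1·3+6·0+5·6 = 53 | 6·3+5·7 = 53
G: 5·3+1·5+6·1+5·7 = 61 | 6·6+5·5 = 61
B: 5·1+1·0+6·0+5·0 = 5 | 6·0+5·1 = 5
gcd(5,1,6,5,6,5) = 1

Coefficients: [5, 1, 6, 5, 6, 5]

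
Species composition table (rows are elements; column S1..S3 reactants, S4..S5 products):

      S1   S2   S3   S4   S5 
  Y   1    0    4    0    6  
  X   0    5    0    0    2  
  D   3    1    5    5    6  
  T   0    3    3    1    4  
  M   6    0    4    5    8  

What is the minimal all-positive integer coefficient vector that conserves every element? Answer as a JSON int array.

Coefficients: [6, 2, 6, 4, 5]

Y: 6·1+2·0+6·4 = 30 | 4·0+5·6 = 30
X: 6·0+2·5+6·0 = 10 | 4·0+5·2 = 10
D: 6·3+2·1+6·5 = 50 | 4·5+5·6 = 50
T: 6·0+2·3+6·3 = 24 | 4·1+5·4 = 24
M: 6·6+2·0+6·4 = 60 | 4·5+5·8 = 60
gcd(6,2,6,4,5) = 1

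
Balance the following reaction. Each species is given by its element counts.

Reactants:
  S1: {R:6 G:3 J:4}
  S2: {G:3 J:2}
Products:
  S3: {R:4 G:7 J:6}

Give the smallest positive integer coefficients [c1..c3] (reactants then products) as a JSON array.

R: 2·6+5·0 = 12 | 3·4 = 12
G: 2·3+5·3 = 21 | 3·7 = 21
J: 2·4+5·2 = 18 | 3·6 = 18
gcd(2,5,3) = 1

Coefficients: [2, 5, 3]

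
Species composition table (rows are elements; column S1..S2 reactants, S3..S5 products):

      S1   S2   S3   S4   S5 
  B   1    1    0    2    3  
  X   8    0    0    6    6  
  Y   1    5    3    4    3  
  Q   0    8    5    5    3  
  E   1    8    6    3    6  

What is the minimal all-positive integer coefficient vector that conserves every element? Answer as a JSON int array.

Coefficients: [3, 6, 6, 3, 1]

B: 3·1+6·1 = 9 | 6·0+3·2+1·3 = 9
X: 3·8+6·0 = 24 | 6·0+3·6+1·6 = 24
Y: 3·1+6·5 = 33 | 6·3+3·4+1·3 = 33
Q: 3·0+6·8 = 48 | 6·5+3·5+1·3 = 48
E: 3·1+6·8 = 51 | 6·6+3·3+1·6 = 51
gcd(3,6,6,3,1) = 1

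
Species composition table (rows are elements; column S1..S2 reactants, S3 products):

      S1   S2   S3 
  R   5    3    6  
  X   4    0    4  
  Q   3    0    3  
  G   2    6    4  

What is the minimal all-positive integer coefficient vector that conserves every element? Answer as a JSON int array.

R: 3·5+1·3 = 18 | 3·6 = 18
X: 3·4+1·0 = 12 | 3·4 = 12
Q: 3·3+1·0 = 9 | 3·3 = 9
G: 3·2+1·6 = 12 | 3·4 = 12
gcd(3,1,3) = 1

Coefficients: [3, 1, 3]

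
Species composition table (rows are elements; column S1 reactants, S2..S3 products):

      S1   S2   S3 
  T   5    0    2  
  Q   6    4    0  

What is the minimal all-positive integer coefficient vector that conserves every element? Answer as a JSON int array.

Coefficients: [2, 3, 5]

T: 2·5 = 10 | 3·0+5·2 = 10
Q: 2·6 = 12 | 3·4+5·0 = 12
gcd(2,3,5) = 1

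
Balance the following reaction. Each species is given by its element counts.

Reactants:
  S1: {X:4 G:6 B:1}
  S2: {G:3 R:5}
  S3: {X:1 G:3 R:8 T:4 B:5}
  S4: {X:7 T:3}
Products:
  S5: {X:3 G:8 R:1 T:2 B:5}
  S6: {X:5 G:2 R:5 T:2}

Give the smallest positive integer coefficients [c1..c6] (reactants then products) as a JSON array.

Coefficients: [5, 1, 3, 2, 4, 5]

X: 5·4+1·0+3·1+2·7 = 37 | 4·3+5·5 = 37
G: 5·6+1·3+3·3+2·0 = 42 | 4·8+5·2 = 42
R: 5·0+1·5+3·8+2·0 = 29 | 4·1+5·5 = 29
T: 5·0+1·0+3·4+2·3 = 18 | 4·2+5·2 = 18
B: 5·1+1·0+3·5+2·0 = 20 | 4·5+5·0 = 20
gcd(5,1,3,2,4,5) = 1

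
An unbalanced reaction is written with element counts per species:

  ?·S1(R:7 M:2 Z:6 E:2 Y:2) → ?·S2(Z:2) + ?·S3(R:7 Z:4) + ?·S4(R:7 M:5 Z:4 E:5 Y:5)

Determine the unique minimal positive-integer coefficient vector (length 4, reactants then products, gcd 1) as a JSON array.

Coefficients: [5, 5, 3, 2]

R: 5·7 = 35 | 5·0+3·7+2·7 = 35
M: 5·2 = 10 | 5·0+3·0+2·5 = 10
Z: 5·6 = 30 | 5·2+3·4+2·4 = 30
E: 5·2 = 10 | 5·0+3·0+2·5 = 10
Y: 5·2 = 10 | 5·0+3·0+2·5 = 10
gcd(5,5,3,2) = 1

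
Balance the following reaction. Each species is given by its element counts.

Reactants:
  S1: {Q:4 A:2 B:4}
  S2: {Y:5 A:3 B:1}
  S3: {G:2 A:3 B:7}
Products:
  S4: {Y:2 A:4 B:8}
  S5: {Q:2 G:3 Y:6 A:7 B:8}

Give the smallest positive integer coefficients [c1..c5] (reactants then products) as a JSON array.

Q: 2·4+6·0+6·0 = 8 | 3·0+4·2 = 8
G: 2·0+6·0+6·2 = 12 | 3·0+4·3 = 12
Y: 2·0+6·5+6·0 = 30 | 3·2+4·6 = 30
A: 2·2+6·3+6·3 = 40 | 3·4+4·7 = 40
B: 2·4+6·1+6·7 = 56 | 3·8+4·8 = 56
gcd(2,6,6,3,4) = 1

Coefficients: [2, 6, 6, 3, 4]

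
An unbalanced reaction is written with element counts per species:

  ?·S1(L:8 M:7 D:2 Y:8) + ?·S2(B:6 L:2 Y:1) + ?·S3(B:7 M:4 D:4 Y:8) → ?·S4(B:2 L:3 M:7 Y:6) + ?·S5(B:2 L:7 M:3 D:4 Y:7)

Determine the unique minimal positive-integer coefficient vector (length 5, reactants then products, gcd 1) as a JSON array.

B: 6·0+1·6+2·7 = 20 | 5·2+5·2 = 20
L: 6·8+1·2+2·0 = 50 | 5·3+5·7 = 50
M: 6·7+1·0+2·4 = 50 | 5·7+5·3 = 50
D: 6·2+1·0+2·4 = 20 | 5·0+5·4 = 20
Y: 6·8+1·1+2·8 = 65 | 5·6+5·7 = 65
gcd(6,1,2,5,5) = 1

Coefficients: [6, 1, 2, 5, 5]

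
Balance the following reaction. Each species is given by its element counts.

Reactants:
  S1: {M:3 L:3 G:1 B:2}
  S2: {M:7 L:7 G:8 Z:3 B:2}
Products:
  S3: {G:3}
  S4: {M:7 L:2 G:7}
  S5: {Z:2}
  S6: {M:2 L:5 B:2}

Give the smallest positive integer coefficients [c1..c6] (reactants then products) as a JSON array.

Coefficients: [1, 4, 4, 3, 6, 5]

M: 1·3+4·7 = 31 | 4·0+3·7+6·0+5·2 = 31
L: 1·3+4·7 = 31 | 4·0+3·2+6·0+5·5 = 31
G: 1·1+4·8 = 33 | 4·3+3·7+6·0+5·0 = 33
Z: 1·0+4·3 = 12 | 4·0+3·0+6·2+5·0 = 12
B: 1·2+4·2 = 10 | 4·0+3·0+6·0+5·2 = 10
gcd(1,4,4,3,6,5) = 1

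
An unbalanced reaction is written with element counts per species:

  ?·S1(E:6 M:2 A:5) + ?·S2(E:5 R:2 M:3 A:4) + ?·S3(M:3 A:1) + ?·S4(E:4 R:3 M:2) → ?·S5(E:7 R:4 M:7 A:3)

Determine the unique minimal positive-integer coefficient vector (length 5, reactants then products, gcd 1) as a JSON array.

E: 1·6+1·5+6·0+6·4 = 35 | 5·7 = 35
R: 1·0+1·2+6·0+6·3 = 20 | 5·4 = 20
M: 1·2+1·3+6·3+6·2 = 35 | 5·7 = 35
A: 1·5+1·4+6·1+6·0 = 15 | 5·3 = 15
gcd(1,1,6,6,5) = 1

Coefficients: [1, 1, 6, 6, 5]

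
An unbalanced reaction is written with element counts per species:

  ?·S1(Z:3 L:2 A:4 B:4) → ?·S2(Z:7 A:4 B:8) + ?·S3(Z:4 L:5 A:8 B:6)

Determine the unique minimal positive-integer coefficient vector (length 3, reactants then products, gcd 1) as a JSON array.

Z: 5·3 = 15 | 1·7+2·4 = 15
L: 5·2 = 10 | 1·0+2·5 = 10
A: 5·4 = 20 | 1·4+2·8 = 20
B: 5·4 = 20 | 1·8+2·6 = 20
gcd(5,1,2) = 1

Coefficients: [5, 1, 2]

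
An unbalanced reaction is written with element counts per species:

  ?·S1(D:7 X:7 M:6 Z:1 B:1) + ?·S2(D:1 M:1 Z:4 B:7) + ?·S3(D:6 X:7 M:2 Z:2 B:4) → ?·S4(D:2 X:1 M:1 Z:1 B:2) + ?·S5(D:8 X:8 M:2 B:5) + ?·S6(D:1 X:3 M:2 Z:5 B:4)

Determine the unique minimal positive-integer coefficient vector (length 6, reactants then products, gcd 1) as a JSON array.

Coefficients: [1, 3, 6, 5, 4, 4]

D: 1·7+3·1+6·6 = 46 | 5·2+4·8+4·1 = 46
X: 1·7+3·0+6·7 = 49 | 5·1+4·8+4·3 = 49
M: 1·6+3·1+6·2 = 21 | 5·1+4·2+4·2 = 21
Z: 1·1+3·4+6·2 = 25 | 5·1+4·0+4·5 = 25
B: 1·1+3·7+6·4 = 46 | 5·2+4·5+4·4 = 46
gcd(1,3,6,5,4,4) = 1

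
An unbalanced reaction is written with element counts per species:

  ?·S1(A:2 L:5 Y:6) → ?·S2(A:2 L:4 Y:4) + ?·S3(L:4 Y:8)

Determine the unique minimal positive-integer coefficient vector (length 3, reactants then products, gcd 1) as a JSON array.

Coefficients: [4, 4, 1]

A: 4·2 = 8 | 4·2+1·0 = 8
L: 4·5 = 20 | 4·4+1·4 = 20
Y: 4·6 = 24 | 4·4+1·8 = 24
gcd(4,4,1) = 1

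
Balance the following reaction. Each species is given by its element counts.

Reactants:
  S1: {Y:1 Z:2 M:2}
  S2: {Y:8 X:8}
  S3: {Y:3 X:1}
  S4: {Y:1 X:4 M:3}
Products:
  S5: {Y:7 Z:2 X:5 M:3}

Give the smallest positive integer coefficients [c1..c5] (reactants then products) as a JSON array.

Coefficients: [3, 1, 3, 1, 3]

Y: 3·1+1·8+3·3+1·1 = 21 | 3·7 = 21
Z: 3·2+1·0+3·0+1·0 = 6 | 3·2 = 6
X: 3·0+1·8+3·1+1·4 = 15 | 3·5 = 15
M: 3·2+1·0+3·0+1·3 = 9 | 3·3 = 9
gcd(3,1,3,1,3) = 1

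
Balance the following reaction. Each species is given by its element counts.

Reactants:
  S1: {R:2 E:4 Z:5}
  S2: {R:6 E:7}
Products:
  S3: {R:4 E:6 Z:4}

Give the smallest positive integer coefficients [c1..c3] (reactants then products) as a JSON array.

Coefficients: [4, 2, 5]

R: 4·2+2·6 = 20 | 5·4 = 20
E: 4·4+2·7 = 30 | 5·6 = 30
Z: 4·5+2·0 = 20 | 5·4 = 20
gcd(4,2,5) = 1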